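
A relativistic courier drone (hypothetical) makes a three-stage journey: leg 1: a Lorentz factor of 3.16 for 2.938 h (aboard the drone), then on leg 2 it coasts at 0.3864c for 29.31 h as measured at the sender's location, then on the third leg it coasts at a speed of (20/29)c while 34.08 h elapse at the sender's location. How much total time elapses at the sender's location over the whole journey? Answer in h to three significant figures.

Leg 1: γ = 3.16; Δt_1 = 3.160 × 2.938 = 9.284 h.
Leg 2: 29.31 h is already measured at the sender's location.
Leg 3: 34.08 h is already measured at the sender's location.
Total: 9.284 + 29.31 + 34.08 h.

Δt = 72.7 h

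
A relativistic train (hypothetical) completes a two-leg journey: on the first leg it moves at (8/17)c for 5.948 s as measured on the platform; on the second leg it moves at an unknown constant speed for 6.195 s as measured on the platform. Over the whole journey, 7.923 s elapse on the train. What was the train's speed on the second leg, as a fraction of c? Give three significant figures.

β = 0.902

Leg 1: γ = 1/√(1 − (8/17)²) = 17/15 ≈ 1.133; τ_1 = 5.948/1.133 = 5.248 s.
Leg 2: speed unknown; τ_2 = 6.195/γ_2.
Total proper time: 5.248 + τ_2 = 7.923, so τ_2 = 7.923 − 5.248 = 2.675 s.
γ_2 = 6.195/2.675 = 2.316; β = √(1 − 1/γ²) = √0.8136.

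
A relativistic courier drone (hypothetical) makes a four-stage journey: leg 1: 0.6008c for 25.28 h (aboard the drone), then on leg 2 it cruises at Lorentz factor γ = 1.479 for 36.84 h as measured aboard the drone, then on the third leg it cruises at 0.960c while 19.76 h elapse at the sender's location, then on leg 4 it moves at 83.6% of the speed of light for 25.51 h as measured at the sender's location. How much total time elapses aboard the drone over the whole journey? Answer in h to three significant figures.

Leg 1: 25.28 h is already measured aboard the drone.
Leg 2: 36.84 h is already measured aboard the drone.
Leg 3: γ = 1/√(1 − 0.960²) = 25/7 ≈ 3.571; τ_3 = 19.76/3.571 = 5.533 h.
Leg 4: β = 0.836; γ = 1/√(1 − 0.836²) = 1/√0.3011 = 1.822; τ_4 = 25.51/1.822 = 14.00 h.
Total: 25.28 + 36.84 + 5.533 + 14.00 h.

τ = 81.7 h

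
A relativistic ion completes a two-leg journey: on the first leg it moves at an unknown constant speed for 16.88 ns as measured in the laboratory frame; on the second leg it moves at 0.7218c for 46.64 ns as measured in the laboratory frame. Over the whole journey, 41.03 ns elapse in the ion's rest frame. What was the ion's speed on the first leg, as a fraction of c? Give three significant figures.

β = 0.855

Leg 1: speed unknown; τ_1 = 16.88/γ_1.
Leg 2: γ = 1/√(1 − 0.7218²) = 1/√0.4790 = 1.445; τ_2 = 46.64/1.445 = 32.28 ns.
Total proper time: τ_1 + 32.28 = 41.03, so τ_1 = 41.03 − 32.28 = 8.750 ns.
γ_1 = 16.88/8.750 = 1.929; β = √(1 − 1/γ²) = √0.7313.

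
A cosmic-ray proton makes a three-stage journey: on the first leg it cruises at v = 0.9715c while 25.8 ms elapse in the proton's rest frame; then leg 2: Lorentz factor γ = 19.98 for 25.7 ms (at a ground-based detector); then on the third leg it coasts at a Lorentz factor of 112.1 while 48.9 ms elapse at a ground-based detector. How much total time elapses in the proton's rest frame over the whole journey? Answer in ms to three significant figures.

Leg 1: 25.8 ms is already measured in the proton's rest frame.
Leg 2: γ = 19.98; τ_2 = 25.7/19.98 = 1.286 ms.
Leg 3: γ = 112.1; τ_3 = 48.9/112.1 = 0.4362 ms.
Total: 25.80 + 1.286 + 0.4362 ms.

τ = 27.5 ms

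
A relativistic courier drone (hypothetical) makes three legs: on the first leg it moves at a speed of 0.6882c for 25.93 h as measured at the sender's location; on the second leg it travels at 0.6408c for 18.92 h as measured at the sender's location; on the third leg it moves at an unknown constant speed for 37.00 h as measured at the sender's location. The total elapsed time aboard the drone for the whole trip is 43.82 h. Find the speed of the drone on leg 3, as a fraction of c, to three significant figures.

Leg 1: γ = 1/√(1 − 0.6882²) = 1/√0.5264 = 1.378; τ_1 = 25.93/1.378 = 18.81 h.
Leg 2: γ = 1/√(1 − 0.6408²) = 1/√0.5894 = 1.303; τ_2 = 18.92/1.303 = 14.53 h.
Leg 3: speed unknown; τ_3 = 37.00/γ_3.
Total proper time: 18.81 + 14.53 + τ_3 = 43.82, so τ_3 = 43.82 − 33.34 = 10.48 h.
γ_3 = 37.00/10.48 = 3.530; β = √(1 − 1/γ²) = √0.9197.

β = 0.959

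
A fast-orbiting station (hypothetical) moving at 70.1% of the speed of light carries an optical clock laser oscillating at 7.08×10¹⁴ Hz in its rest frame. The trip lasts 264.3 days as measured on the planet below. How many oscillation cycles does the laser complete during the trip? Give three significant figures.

β = 0.701; γ = 1/√(1 − 0.701²) = 1/√0.5086 = 1.402
The oscillator's own cycle count is N = f × τ where τ is the proper time aboard the station. τ = Δt/γ = 264.3/1.402 = 188.5 days = 1.629×10⁷ s.
N = 7.08×10¹⁴ × 1.629×10⁷ = 1.153×10²².

N = 1.15×10²²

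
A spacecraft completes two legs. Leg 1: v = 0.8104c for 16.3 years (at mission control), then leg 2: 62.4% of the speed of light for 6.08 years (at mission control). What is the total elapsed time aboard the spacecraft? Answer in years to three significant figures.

τ = 14.3 years

Leg 1: γ = 1/√(1 − 0.8104²) = 1/√0.3433 = 1.707; τ_1 = 16.3/1.707 = 9.550 years.
Leg 2: β = 0.624; γ = 1/√(1 − 0.624²) = 1/√0.6106 = 1.280; τ_2 = 6.08/1.280 = 4.751 years.
Total: 9.550 + 4.751 years.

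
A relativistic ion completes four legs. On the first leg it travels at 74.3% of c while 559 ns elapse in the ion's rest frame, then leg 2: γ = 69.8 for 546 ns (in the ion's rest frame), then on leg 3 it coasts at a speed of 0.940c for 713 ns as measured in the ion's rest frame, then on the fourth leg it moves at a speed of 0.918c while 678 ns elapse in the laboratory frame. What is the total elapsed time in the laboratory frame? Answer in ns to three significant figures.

Leg 1: β = 0.743; γ = 1/√(1 − 0.743²) = 1/√0.4480 = 1.494; Δt_1 = 1.494 × 559 = 835.2 ns.
Leg 2: γ = 69.8; Δt_2 = 69.80 × 546 = 3.811×10⁴ ns.
Leg 3: γ = 1/√(1 − 0.940²) = 1/√0.1164 = 2.931; Δt_3 = 2.931 × 713 = 2090 ns.
Leg 4: 678 ns is already measured in the laboratory frame.
Total: 835.2 + 3.811×10⁴ + 2090 + 678.0 ns.

Δt = 4.17×10⁴ ns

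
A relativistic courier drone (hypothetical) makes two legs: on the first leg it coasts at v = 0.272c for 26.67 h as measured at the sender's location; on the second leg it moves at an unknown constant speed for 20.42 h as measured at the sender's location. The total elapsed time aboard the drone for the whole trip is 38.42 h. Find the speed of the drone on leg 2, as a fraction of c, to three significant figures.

Leg 1: γ = 1/√(1 − 0.272²) = 1/√0.9260 = 1.039; τ_1 = 26.67/1.039 = 25.66 h.
Leg 2: speed unknown; τ_2 = 20.42/γ_2.
Total proper time: 25.66 + τ_2 = 38.42, so τ_2 = 38.42 − 25.66 = 12.76 h.
γ_2 = 20.42/12.76 = 1.601; β = √(1 − 1/γ²) = √0.6098.

β = 0.781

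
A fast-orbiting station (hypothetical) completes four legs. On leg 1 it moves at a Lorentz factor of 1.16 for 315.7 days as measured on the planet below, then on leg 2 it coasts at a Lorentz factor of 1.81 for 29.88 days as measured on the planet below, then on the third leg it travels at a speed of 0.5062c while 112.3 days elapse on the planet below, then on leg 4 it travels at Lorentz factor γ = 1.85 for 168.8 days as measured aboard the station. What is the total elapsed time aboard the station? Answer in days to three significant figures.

Leg 1: γ = 1.16; τ_1 = 315.7/1.160 = 272.2 days.
Leg 2: γ = 1.81; τ_2 = 29.88/1.810 = 16.51 days.
Leg 3: γ = 1/√(1 − 0.5062²) = 1/√0.7438 = 1.160; τ_3 = 112.3/1.160 = 96.85 days.
Leg 4: 168.8 days is already measured aboard the station.
Total: 272.2 + 16.51 + 96.85 + 168.8 days.

τ = 554 days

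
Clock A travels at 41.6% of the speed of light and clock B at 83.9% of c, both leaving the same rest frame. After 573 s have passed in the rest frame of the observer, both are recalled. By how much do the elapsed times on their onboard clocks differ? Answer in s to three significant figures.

A: β = 0.416; γ = 1/√(1 − 0.416²) = 1/√0.8269 = 1.100; τ_A = 573/1.100 = 521.1 s.
B: β = 0.839; γ = 1/√(1 − 0.839²) = 1/√0.2961 = 1.838; τ_B = 573/1.838 = 311.8 s.

|τ_A − τ_B| = 209 s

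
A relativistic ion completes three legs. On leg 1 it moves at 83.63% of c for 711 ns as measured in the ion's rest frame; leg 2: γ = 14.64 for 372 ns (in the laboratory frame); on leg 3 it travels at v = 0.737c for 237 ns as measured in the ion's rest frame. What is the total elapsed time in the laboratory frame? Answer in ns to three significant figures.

Leg 1: β = 0.8363; γ = 1/√(1 − 0.8363²) = 1/√0.3006 = 1.824; Δt_1 = 1.824 × 711 = 1297 ns.
Leg 2: 372 ns is already measured in the laboratory frame.
Leg 3: γ = 1/√(1 − 0.737²) = 1/√0.4568 = 1.480; Δt_3 = 1.480 × 237 = 350.6 ns.
Total: 1297 + 372.0 + 350.6 ns.

Δt = 2020 ns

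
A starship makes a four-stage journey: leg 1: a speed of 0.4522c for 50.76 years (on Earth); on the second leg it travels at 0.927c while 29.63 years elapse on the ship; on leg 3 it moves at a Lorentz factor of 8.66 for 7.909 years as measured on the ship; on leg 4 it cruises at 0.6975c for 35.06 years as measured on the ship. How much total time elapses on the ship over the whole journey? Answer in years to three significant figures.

τ = 118 years

Leg 1: γ = 1/√(1 − 0.4522²) = 1/√0.7955 = 1.121; τ_1 = 50.76/1.121 = 45.27 years.
Leg 2: 29.63 years is already measured on the ship.
Leg 3: 7.909 years is already measured on the ship.
Leg 4: 35.06 years is already measured on the ship.
Total: 45.27 + 29.63 + 7.909 + 35.06 years.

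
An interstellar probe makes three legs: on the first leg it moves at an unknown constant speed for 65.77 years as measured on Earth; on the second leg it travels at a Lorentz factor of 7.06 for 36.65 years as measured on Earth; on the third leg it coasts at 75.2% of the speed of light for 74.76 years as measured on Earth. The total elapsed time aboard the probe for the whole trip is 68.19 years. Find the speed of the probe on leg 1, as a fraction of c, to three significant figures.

Leg 1: speed unknown; τ_1 = 65.77/γ_1.
Leg 2: γ = 7.06; τ_2 = 36.65/7.060 = 5.191 years.
Leg 3: β = 0.752; γ = 1/√(1 − 0.752²) = 1/√0.4345 = 1.517; τ_3 = 74.76/1.517 = 49.28 years.
Total proper time: τ_1 + 5.191 + 49.28 = 68.19, so τ_1 = 68.19 − 54.47 = 13.72 years.
γ_1 = 65.77/13.72 = 4.794; β = √(1 − 1/γ²) = √0.9565.

β = 0.978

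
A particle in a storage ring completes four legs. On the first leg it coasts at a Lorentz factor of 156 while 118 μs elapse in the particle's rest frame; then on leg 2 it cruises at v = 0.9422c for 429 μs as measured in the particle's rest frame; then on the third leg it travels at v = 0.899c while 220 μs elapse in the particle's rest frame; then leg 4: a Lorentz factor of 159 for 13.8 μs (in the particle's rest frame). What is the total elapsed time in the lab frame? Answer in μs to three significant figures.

Δt = 2.24×10⁴ μs

Leg 1: γ = 156; Δt_1 = 156.0 × 118 = 1.841×10⁴ μs.
Leg 2: γ = 1/√(1 − 0.9422²) = 1/√0.1123 = 2.985; Δt_2 = 2.985 × 429 = 1280 μs.
Leg 3: γ = 1/√(1 − 0.899²) = 1/√0.1918 = 2.283; Δt_3 = 2.283 × 220 = 502.3 μs.
Leg 4: γ = 159; Δt_4 = 159.0 × 13.8 = 2194 μs.
Total: 1.841×10⁴ + 1280 + 502.3 + 2194 μs.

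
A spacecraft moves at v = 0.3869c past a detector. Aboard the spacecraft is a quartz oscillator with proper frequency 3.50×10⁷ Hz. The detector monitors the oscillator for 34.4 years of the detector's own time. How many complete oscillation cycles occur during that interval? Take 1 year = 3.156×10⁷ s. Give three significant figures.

N = 3.50×10¹⁶

γ = 1/√(1 − 0.3869²) = 1/√0.8503 = 1.084
During 34.4 years of lab time, the oscillator's proper time advances by τ = Δt/γ = 34.4/1.084 = 31.72 years = 1.001×10⁹ s.
N = f × τ = 3.50×10⁷ × 1.001×10⁹ = 3.504×10¹⁶.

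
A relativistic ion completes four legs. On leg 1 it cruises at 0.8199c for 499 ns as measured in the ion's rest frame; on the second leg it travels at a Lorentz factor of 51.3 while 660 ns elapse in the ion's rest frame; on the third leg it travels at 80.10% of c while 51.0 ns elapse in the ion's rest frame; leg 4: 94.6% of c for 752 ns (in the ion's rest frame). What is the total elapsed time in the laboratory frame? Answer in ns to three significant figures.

Leg 1: γ = 1/√(1 − 0.8199²) = 1/√0.3278 = 1.747; Δt_1 = 1.747 × 499 = 871.6 ns.
Leg 2: γ = 51.3; Δt_2 = 51.30 × 660 = 3.386×10⁴ ns.
Leg 3: β = 0.8010; γ = 1/√(1 − 0.8010²) = 1/√0.3584 = 1.670; Δt_3 = 1.670 × 51.0 = 85.19 ns.
Leg 4: β = 0.946; γ = 1/√(1 − 0.946²) = 1/√0.1051 = 3.085; Δt_4 = 3.085 × 752 = 2320 ns.
Total: 871.6 + 3.386×10⁴ + 85.19 + 2320 ns.

Δt = 3.71×10⁴ ns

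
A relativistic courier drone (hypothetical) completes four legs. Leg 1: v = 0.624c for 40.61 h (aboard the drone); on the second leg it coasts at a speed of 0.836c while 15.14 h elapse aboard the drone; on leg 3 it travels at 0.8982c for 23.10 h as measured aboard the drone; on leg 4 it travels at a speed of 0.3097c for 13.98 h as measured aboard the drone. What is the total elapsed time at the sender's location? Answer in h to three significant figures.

Leg 1: γ = 1/√(1 − 0.624²) = 1/√0.6106 = 1.280; Δt_1 = 1.280 × 40.61 = 51.97 h.
Leg 2: γ = 1/√(1 − 0.836²) = 1/√0.3011 = 1.822; Δt_2 = 1.822 × 15.14 = 27.59 h.
Leg 3: γ = 1/√(1 − 0.8982²) = 1/√0.1932 = 2.275; Δt_3 = 2.275 × 23.10 = 52.55 h.
Leg 4: γ = 1/√(1 − 0.3097²) = 1/√0.9041 = 1.052; Δt_4 = 1.052 × 13.98 = 14.70 h.
Total: 51.97 + 27.59 + 52.55 + 14.70 h.

Δt = 147 h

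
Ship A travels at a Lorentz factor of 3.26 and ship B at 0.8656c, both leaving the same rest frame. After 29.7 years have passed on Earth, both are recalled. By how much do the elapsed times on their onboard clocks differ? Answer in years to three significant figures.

|τ_A − τ_B| = 5.76 years

A: γ = 3.26; τ_A = 29.7/3.260 = 9.110 years.
B: γ = 1/√(1 − 0.8656²) = 1/√0.2507 = 1.997; τ_B = 29.7/1.997 = 14.87 years.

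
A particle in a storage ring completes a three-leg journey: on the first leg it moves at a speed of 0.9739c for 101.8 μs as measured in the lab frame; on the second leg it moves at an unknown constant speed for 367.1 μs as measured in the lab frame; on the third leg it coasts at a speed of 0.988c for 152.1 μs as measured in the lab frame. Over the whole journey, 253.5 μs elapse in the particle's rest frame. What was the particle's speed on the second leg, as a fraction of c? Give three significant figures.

β = 0.826

Leg 1: γ = 1/√(1 − 0.9739²) = 1/√0.05152 = 4.406; τ_1 = 101.8/4.406 = 23.11 μs.
Leg 2: speed unknown; τ_2 = 367.1/γ_2.
Leg 3: γ = 1/√(1 − 0.988²) = 1/√0.02386 = 6.474; τ_3 = 152.1/6.474 = 23.49 μs.
Total proper time: 23.11 + τ_2 + 23.49 = 253.5, so τ_2 = 253.5 − 46.60 = 206.9 μs.
γ_2 = 367.1/206.9 = 1.774; β = √(1 − 1/γ²) = √0.6823.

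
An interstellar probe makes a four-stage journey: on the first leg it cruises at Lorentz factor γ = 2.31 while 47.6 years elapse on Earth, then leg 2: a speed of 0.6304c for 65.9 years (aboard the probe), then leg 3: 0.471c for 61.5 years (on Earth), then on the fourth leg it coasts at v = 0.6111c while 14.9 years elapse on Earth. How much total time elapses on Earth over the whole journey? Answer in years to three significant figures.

Leg 1: 47.6 years is already measured on Earth.
Leg 2: γ = 1/√(1 − 0.6304²) = 1/√0.6026 = 1.288; Δt_2 = 1.288 × 65.9 = 84.89 years.
Leg 3: 61.5 years is already measured on Earth.
Leg 4: 14.9 years is already measured on Earth.
Total: 47.60 + 84.89 + 61.50 + 14.90 years.

Δt = 209 years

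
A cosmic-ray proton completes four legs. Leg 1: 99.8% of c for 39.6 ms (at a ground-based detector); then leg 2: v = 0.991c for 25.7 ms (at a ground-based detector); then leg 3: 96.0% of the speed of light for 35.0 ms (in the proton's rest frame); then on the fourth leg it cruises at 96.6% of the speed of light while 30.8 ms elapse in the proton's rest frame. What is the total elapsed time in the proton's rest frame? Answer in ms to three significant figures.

τ = 71.7 ms

Leg 1: β = 0.998; γ = 1/√(1 − 0.998²) = 1/√0.003996 = 15.82; τ_1 = 39.6/15.82 = 2.503 ms.
Leg 2: γ = 1/√(1 − 0.991²) = 1/√0.01792 = 7.470; τ_2 = 25.7/7.470 = 3.440 ms.
Leg 3: 35.0 ms is already measured in the proton's rest frame.
Leg 4: 30.8 ms is already measured in the proton's rest frame.
Total: 2.503 + 3.440 + 35.00 + 30.80 ms.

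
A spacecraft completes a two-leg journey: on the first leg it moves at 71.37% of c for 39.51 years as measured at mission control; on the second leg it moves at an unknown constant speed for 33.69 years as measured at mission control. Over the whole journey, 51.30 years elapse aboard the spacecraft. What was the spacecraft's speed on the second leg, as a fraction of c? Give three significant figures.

Leg 1: β = 0.7137; γ = 1/√(1 − 0.7137²) = 1/√0.4906 = 1.428; τ_1 = 39.51/1.428 = 27.67 years.
Leg 2: speed unknown; τ_2 = 33.69/γ_2.
Total proper time: 27.67 + τ_2 = 51.30, so τ_2 = 51.30 − 27.67 = 23.63 years.
γ_2 = 33.69/23.63 = 1.426; β = √(1 − 1/γ²) = √0.5082.

β = 0.713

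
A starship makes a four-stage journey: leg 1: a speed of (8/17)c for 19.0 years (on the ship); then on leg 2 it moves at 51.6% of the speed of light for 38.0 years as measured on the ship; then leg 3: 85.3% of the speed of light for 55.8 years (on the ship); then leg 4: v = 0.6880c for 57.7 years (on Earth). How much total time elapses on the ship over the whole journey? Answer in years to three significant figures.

τ = 155 years

Leg 1: 19.0 years is already measured on the ship.
Leg 2: 38.0 years is already measured on the ship.
Leg 3: 55.8 years is already measured on the ship.
Leg 4: γ = 1/√(1 − 0.6880²) = 1/√0.5267 = 1.378; τ_4 = 57.7/1.378 = 41.87 years.
Total: 19.00 + 38.00 + 55.80 + 41.87 years.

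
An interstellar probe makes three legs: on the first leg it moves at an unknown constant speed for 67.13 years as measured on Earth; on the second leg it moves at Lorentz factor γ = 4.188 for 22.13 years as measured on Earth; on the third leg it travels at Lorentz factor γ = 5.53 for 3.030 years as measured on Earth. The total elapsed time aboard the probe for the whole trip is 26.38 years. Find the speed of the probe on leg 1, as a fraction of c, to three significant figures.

β = 0.952

Leg 1: speed unknown; τ_1 = 67.13/γ_1.
Leg 2: γ = 4.188; τ_2 = 22.13/4.188 = 5.284 years.
Leg 3: γ = 5.53; τ_3 = 3.030/5.530 = 0.5479 years.
Total proper time: τ_1 + 5.284 + 0.5479 = 26.38, so τ_1 = 26.38 − 5.832 = 20.55 years.
γ_1 = 67.13/20.55 = 3.267; β = √(1 − 1/γ²) = √0.9063.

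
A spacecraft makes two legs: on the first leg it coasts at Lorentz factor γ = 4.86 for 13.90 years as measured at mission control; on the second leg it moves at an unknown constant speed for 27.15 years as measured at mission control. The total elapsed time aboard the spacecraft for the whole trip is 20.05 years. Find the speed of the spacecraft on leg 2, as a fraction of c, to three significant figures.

β = 0.774

Leg 1: γ = 4.86; τ_1 = 13.90/4.860 = 2.860 years.
Leg 2: speed unknown; τ_2 = 27.15/γ_2.
Total proper time: 2.860 + τ_2 = 20.05, so τ_2 = 20.05 − 2.860 = 17.19 years.
γ_2 = 27.15/17.19 = 1.579; β = √(1 − 1/γ²) = √0.5991.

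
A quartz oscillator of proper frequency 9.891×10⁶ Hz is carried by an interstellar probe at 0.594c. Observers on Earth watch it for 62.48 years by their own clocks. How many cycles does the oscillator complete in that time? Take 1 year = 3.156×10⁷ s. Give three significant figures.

γ = 1/√(1 − 0.594²) = 1/√0.6472 = 1.243
During 62.48 years of lab time, the oscillator's proper time advances by τ = Δt/γ = 62.48/1.243 = 50.26 years = 1.586×10⁹ s.
N = f × τ = 9.891×10⁶ × 1.586×10⁹ = 1.569×10¹⁶.

N = 1.57×10¹⁶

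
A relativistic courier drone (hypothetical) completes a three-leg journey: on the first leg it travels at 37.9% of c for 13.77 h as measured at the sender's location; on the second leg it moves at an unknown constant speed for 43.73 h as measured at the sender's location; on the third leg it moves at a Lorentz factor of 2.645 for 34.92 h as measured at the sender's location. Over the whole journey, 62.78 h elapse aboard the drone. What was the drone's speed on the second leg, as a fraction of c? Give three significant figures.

β = 0.539

Leg 1: β = 0.379; γ = 1/√(1 − 0.379²) = 1/√0.8564 = 1.081; τ_1 = 13.77/1.081 = 12.74 h.
Leg 2: speed unknown; τ_2 = 43.73/γ_2.
Leg 3: γ = 2.645; τ_3 = 34.92/2.645 = 13.20 h.
Total proper time: 12.74 + τ_2 + 13.20 = 62.78, so τ_2 = 62.78 − 25.94 = 36.84 h.
γ_2 = 43.73/36.84 = 1.187; β = √(1 − 1/γ²) = √0.2905.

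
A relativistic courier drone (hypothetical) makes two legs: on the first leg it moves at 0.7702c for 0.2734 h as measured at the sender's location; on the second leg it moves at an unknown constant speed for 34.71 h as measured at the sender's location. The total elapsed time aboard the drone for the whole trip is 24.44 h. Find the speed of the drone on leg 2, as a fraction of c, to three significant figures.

β = 0.715

Leg 1: γ = 1/√(1 − 0.7702²) = 1/√0.4068 = 1.568; τ_1 = 0.2734/1.568 = 0.1744 h.
Leg 2: speed unknown; τ_2 = 34.71/γ_2.
Total proper time: 0.1744 + τ_2 = 24.44, so τ_2 = 24.44 − 0.1744 = 24.27 h.
γ_2 = 34.71/24.27 = 1.430; β = √(1 − 1/γ²) = √0.5113.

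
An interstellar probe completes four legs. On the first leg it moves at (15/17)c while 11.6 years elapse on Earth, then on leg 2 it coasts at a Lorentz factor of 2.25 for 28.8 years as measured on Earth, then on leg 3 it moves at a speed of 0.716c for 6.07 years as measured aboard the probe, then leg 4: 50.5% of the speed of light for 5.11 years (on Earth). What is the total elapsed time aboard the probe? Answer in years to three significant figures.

τ = 28.7 years

Leg 1: γ = 1/√(1 − (15/17)²) = 17/8 = 2.125; τ_1 = 11.6/2.125 = 5.459 years.
Leg 2: γ = 2.25; τ_2 = 28.8/2.250 = 12.80 years.
Leg 3: 6.07 years is already measured aboard the probe.
Leg 4: β = 0.505; γ = 1/√(1 − 0.505²) = 1/√0.7450 = 1.159; τ_4 = 5.11/1.159 = 4.411 years.
Total: 5.459 + 12.80 + 6.070 + 4.411 years.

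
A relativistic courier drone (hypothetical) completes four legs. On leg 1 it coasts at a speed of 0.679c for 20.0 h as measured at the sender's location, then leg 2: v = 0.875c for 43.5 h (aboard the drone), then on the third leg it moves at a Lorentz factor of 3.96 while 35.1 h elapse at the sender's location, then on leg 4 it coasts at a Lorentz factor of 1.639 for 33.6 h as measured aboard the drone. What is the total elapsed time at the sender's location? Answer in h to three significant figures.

Leg 1: 20.0 h is already measured at the sender's location.
Leg 2: γ = 1/√(1 − 0.875²) = 1/√0.2344 = 2.066; Δt_2 = 2.066 × 43.5 = 89.85 h.
Leg 3: 35.1 h is already measured at the sender's location.
Leg 4: γ = 1.639; Δt_4 = 1.639 × 33.6 = 55.07 h.
Total: 20.00 + 89.85 + 35.10 + 55.07 h.

Δt = 200 h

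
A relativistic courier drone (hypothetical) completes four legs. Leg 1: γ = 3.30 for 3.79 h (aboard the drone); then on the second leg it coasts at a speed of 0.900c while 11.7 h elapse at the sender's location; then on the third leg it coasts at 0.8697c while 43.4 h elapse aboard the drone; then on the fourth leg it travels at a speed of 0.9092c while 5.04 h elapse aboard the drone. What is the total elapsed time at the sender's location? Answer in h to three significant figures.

Leg 1: γ = 3.30; Δt_1 = 3.300 × 3.79 = 12.51 h.
Leg 2: 11.7 h is already measured at the sender's location.
Leg 3: γ = 1/√(1 − 0.8697²) = 1/√0.2436 = 2.026; Δt_3 = 2.026 × 43.4 = 87.93 h.
Leg 4: γ = 1/√(1 − 0.9092²) = 1/√0.1734 = 2.402; Δt_4 = 2.402 × 5.04 = 12.10 h.
Total: 12.51 + 11.70 + 87.93 + 12.10 h.

Δt = 124 h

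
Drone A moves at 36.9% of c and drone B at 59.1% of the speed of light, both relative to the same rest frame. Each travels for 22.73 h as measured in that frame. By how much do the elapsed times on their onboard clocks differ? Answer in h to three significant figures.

A: β = 0.369; γ = 1/√(1 − 0.369²) = 1/√0.8638 = 1.076; τ_A = 22.73/1.076 = 21.13 h.
B: β = 0.591; γ = 1/√(1 − 0.591²) = 1/√0.6507 = 1.240; τ_B = 22.73/1.240 = 18.34 h.

|τ_A − τ_B| = 2.79 h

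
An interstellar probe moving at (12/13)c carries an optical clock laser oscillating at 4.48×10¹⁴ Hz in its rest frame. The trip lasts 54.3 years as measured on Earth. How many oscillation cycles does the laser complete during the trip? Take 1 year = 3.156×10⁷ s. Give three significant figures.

γ = 1/√(1 − (12/13)²) = 13/5 = 2.600
The oscillator's own cycle count is N = f × τ where τ is the proper time aboard the probe. τ = Δt/γ = 54.3/2.600 = 20.88 years = 6.591×10⁸ s.
N = 4.48×10¹⁴ × 6.591×10⁸ = 2.953×10²³.

N = 2.95×10²³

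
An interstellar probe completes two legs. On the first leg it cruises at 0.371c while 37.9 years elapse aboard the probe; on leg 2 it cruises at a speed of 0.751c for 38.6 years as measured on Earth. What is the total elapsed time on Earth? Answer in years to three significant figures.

Leg 1: γ = 1/√(1 − 0.371²) = 1/√0.8624 = 1.077; Δt_1 = 1.077 × 37.9 = 40.81 years.
Leg 2: 38.6 years is already measured on Earth.
Total: 40.81 + 38.60 years.

Δt = 79.4 years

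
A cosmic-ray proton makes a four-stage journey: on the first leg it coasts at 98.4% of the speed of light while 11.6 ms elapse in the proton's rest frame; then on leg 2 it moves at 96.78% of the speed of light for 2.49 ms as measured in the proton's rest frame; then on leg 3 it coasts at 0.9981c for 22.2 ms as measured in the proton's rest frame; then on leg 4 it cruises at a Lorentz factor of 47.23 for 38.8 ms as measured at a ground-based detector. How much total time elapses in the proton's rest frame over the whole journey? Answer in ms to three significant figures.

τ = 37.1 ms

Leg 1: 11.6 ms is already measured in the proton's rest frame.
Leg 2: 2.49 ms is already measured in the proton's rest frame.
Leg 3: 22.2 ms is already measured in the proton's rest frame.
Leg 4: γ = 47.23; τ_4 = 38.8/47.23 = 0.8215 ms.
Total: 11.60 + 2.490 + 22.20 + 0.8215 ms.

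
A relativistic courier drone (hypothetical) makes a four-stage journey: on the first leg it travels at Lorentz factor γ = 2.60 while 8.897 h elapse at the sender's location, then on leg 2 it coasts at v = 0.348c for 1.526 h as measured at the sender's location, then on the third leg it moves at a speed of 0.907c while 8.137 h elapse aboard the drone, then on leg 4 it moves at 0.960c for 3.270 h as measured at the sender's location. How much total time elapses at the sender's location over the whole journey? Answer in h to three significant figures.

Leg 1: 8.897 h is already measured at the sender's location.
Leg 2: 1.526 h is already measured at the sender's location.
Leg 3: γ = 1/√(1 − 0.907²) = 1/√0.1774 = 2.375; Δt_3 = 2.375 × 8.137 = 19.32 h.
Leg 4: 3.270 h is already measured at the sender's location.
Total: 8.897 + 1.526 + 19.32 + 3.270 h.

Δt = 33.0 h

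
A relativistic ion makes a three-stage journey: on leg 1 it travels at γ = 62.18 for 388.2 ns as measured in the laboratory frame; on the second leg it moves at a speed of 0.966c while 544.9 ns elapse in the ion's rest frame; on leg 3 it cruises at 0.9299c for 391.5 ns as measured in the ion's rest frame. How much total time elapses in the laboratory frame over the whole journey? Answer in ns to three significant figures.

Δt = 3560 ns

Leg 1: 388.2 ns is already measured in the laboratory frame.
Leg 2: γ = 1/√(1 − 0.966²) = 1/√0.06684 = 3.868; Δt_2 = 3.868 × 544.9 = 2108 ns.
Leg 3: γ = 1/√(1 − 0.9299²) = 1/√0.1353 = 2.719; Δt_3 = 2.719 × 391.5 = 1064 ns.
Total: 388.2 + 2108 + 1064 ns.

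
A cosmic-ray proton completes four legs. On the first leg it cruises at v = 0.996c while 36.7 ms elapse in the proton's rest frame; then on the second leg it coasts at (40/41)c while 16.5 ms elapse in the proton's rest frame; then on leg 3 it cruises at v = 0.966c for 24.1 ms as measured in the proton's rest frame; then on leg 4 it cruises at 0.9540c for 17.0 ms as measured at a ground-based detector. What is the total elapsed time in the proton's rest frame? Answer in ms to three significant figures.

τ = 82.4 ms

Leg 1: 36.7 ms is already measured in the proton's rest frame.
Leg 2: 16.5 ms is already measured in the proton's rest frame.
Leg 3: 24.1 ms is already measured in the proton's rest frame.
Leg 4: γ = 1/√(1 − 0.9540²) = 1/√0.08988 = 3.335; τ_4 = 17.0/3.335 = 5.097 ms.
Total: 36.70 + 16.50 + 24.10 + 5.097 ms.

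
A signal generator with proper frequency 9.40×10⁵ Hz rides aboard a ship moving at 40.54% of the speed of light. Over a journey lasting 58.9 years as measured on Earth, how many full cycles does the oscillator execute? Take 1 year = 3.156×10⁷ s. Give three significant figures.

N = 1.60×10¹⁵

β = 0.4054; γ = 1/√(1 − 0.4054²) = 1/√0.8357 = 1.094
The oscillator's own cycle count is N = f × τ where τ is the proper time on the ship. τ = Δt/γ = 58.9/1.094 = 53.84 years = 1.699×10⁹ s.
N = 9.40×10⁵ × 1.699×10⁹ = 1.597×10¹⁵.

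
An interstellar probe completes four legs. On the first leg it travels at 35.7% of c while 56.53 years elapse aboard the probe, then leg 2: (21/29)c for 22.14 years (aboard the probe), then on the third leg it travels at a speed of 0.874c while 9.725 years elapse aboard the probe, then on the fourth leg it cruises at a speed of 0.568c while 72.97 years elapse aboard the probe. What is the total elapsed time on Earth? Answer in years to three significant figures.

Δt = 201 years

Leg 1: β = 0.357; γ = 1/√(1 − 0.357²) = 1/√0.8726 = 1.071; Δt_1 = 1.071 × 56.53 = 60.52 years.
Leg 2: γ = 1/√(1 − (21/29)²) = 29/20 = 1.450; Δt_2 = 1.450 × 22.14 = 32.10 years.
Leg 3: γ = 1/√(1 − 0.874²) = 1/√0.2361 = 2.058; Δt_3 = 2.058 × 9.725 = 20.01 years.
Leg 4: γ = 1/√(1 − 0.568²) = 1/√0.6774 = 1.215; Δt_4 = 1.215 × 72.97 = 88.66 years.
Total: 60.52 + 32.10 + 20.01 + 88.66 years.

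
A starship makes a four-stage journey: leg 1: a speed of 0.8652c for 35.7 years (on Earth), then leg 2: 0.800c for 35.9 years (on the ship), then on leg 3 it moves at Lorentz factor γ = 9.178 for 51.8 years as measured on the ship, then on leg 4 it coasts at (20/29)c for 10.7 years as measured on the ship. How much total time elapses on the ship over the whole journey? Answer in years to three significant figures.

τ = 116 years

Leg 1: γ = 1/√(1 − 0.8652²) = 1/√0.2514 = 1.994; τ_1 = 35.7/1.994 = 17.90 years.
Leg 2: 35.9 years is already measured on the ship.
Leg 3: 51.8 years is already measured on the ship.
Leg 4: 10.7 years is already measured on the ship.
Total: 17.90 + 35.90 + 51.80 + 10.70 years.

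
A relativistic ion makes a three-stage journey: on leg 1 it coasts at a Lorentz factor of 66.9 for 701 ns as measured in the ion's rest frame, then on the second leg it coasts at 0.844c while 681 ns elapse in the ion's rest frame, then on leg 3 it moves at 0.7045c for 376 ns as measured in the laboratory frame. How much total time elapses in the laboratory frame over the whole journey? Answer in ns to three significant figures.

Δt = 4.85×10⁴ ns

Leg 1: γ = 66.9; Δt_1 = 66.90 × 701 = 4.690×10⁴ ns.
Leg 2: γ = 1/√(1 − 0.844²) = 1/√0.2877 = 1.864; Δt_2 = 1.864 × 681 = 1270 ns.
Leg 3: 376 ns is already measured in the laboratory frame.
Total: 4.690×10⁴ + 1270 + 376.0 ns.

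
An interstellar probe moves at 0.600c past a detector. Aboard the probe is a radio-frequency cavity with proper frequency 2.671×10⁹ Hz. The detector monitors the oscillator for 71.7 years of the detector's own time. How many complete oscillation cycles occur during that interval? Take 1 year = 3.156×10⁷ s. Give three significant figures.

N = 4.84×10¹⁸

γ = 1/√(1 − 0.600²) = 5/4 = 1.250
During 71.7 years of lab time, the oscillator's proper time advances by τ = Δt/γ = 71.7/1.250 = 57.36 years = 1.810×10⁹ s.
N = f × τ = 2.671×10⁹ × 1.810×10⁹ = 4.835×10¹⁸.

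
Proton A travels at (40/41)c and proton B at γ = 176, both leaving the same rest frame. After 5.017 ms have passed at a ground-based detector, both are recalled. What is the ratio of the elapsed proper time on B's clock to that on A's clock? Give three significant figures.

A: γ = 1/√(1 − (40/41)²) = 41/9 ≈ 4.556. B: γ = 176.
τ_A/τ_B = γ_B/γ_A = 176.0/4.556 = 38.63, so τ_B/τ_A = 0.02588.

τ_B/τ_A = 0.0259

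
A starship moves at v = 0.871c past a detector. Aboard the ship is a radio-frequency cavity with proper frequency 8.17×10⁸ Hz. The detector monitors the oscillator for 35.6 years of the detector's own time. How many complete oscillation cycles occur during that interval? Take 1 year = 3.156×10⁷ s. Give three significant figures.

γ = 1/√(1 − 0.871²) = 1/√0.2414 = 2.035
During 35.6 years of lab time, the oscillator's proper time advances by τ = Δt/γ = 35.6/2.035 = 17.49 years = 5.520×10⁸ s.
N = f × τ = 8.17×10⁸ × 5.520×10⁸ = 4.510×10¹⁷.

N = 4.51×10¹⁷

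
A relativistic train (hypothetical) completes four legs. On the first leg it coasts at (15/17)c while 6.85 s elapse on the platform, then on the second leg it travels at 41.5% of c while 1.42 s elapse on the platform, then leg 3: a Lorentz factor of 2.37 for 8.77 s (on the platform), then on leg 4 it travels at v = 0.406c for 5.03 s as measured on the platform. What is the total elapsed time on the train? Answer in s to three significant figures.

Leg 1: γ = 1/√(1 − (15/17)²) = 17/8 = 2.125; τ_1 = 6.85/2.125 = 3.224 s.
Leg 2: β = 0.415; γ = 1/√(1 − 0.415²) = 1/√0.8278 = 1.099; τ_2 = 1.42/1.099 = 1.292 s.
Leg 3: γ = 2.37; τ_3 = 8.77/2.370 = 3.700 s.
Leg 4: γ = 1/√(1 − 0.406²) = 1/√0.8352 = 1.094; τ_4 = 5.03/1.094 = 4.597 s.
Total: 3.224 + 1.292 + 3.700 + 4.597 s.

τ = 12.8 s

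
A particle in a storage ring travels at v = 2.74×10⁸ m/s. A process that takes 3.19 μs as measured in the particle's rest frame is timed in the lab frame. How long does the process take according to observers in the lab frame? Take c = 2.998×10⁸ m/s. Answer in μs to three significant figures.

Δt = 7.86 μs

β = 2.74×10⁸/2.998×10⁸ = 0.9139; γ = 1/√(1 − 0.9139²) = 2.464
The interval measured in the particle's rest frame is the proper time (both events occur at the same place in that frame); the lab-frame interval is Δt = γτ = 2.464 × 3.19 μs.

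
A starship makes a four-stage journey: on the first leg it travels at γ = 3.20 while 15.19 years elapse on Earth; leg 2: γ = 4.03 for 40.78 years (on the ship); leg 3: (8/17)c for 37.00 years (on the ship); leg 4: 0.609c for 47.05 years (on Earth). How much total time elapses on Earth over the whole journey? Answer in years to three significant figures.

Leg 1: 15.19 years is already measured on Earth.
Leg 2: γ = 4.03; Δt_2 = 4.030 × 40.78 = 164.3 years.
Leg 3: γ = 1/√(1 − (8/17)²) = 17/15 ≈ 1.133; Δt_3 = 1.133 × 37.00 = 41.93 years.
Leg 4: 47.05 years is already measured on Earth.
Total: 15.19 + 164.3 + 41.93 + 47.05 years.

Δt = 269 years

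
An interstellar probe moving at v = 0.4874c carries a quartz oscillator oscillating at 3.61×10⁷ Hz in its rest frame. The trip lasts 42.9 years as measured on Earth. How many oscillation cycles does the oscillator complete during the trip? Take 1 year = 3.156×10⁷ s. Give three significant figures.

N = 4.27×10¹⁶

γ = 1/√(1 − 0.4874²) = 1/√0.7624 = 1.145
The oscillator's own cycle count is N = f × τ where τ is the proper time aboard the probe. τ = Δt/γ = 42.9/1.145 = 37.46 years = 1.182×10⁹ s.
N = 3.61×10⁷ × 1.182×10⁹ = 4.268×10¹⁶.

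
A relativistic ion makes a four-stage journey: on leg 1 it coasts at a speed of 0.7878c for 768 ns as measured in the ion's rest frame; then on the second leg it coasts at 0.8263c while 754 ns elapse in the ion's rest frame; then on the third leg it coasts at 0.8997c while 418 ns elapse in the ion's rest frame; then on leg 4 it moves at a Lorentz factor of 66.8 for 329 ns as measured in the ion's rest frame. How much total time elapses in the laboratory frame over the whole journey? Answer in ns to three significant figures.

Leg 1: γ = 1/√(1 − 0.7878²) = 1/√0.3794 = 1.624; Δt_1 = 1.624 × 768 = 1247 ns.
Leg 2: γ = 1/√(1 − 0.8263²) = 1/√0.3172 = 1.775; Δt_2 = 1.775 × 754 = 1339 ns.
Leg 3: γ = 1/√(1 − 0.8997²) = 1/√0.1905 = 2.291; Δt_3 = 2.291 × 418 = 957.6 ns.
Leg 4: γ = 66.8; Δt_4 = 66.80 × 329 = 2.198×10⁴ ns.
Total: 1247 + 1339 + 957.6 + 2.198×10⁴ ns.

Δt = 2.55×10⁴ ns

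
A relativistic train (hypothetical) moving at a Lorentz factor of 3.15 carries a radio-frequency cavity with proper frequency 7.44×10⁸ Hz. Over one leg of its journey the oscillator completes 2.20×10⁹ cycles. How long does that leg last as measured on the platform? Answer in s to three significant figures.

γ = 3.15
Proper time for N cycles: τ = N/f = 2.20×10⁹/(7.44×10⁸) = 2.957×10⁰ s = 2.957 s.
Lab-frame duration Δt = γτ = 3.150 × 2.957 = 9.315 s.

Δt = 9.31 s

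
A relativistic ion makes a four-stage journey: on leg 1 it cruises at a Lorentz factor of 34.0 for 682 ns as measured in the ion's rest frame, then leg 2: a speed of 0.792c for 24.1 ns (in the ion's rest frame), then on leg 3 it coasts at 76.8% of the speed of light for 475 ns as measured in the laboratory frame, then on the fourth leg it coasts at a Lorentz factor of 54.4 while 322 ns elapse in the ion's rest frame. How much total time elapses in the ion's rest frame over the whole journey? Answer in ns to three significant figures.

τ = 1330 ns

Leg 1: 682 ns is already measured in the ion's rest frame.
Leg 2: 24.1 ns is already measured in the ion's rest frame.
Leg 3: β = 0.768; γ = 1/√(1 − 0.768²) = 1/√0.4102 = 1.561; τ_3 = 475/1.561 = 304.2 ns.
Leg 4: 322 ns is already measured in the ion's rest frame.
Total: 682.0 + 24.10 + 304.2 + 322.0 ns.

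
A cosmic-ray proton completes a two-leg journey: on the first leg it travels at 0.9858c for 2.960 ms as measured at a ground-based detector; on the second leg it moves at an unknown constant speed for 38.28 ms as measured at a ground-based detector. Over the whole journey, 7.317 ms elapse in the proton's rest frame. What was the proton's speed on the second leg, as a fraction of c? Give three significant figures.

Leg 1: γ = 1/√(1 − 0.9858²) = 1/√0.02820 = 5.955; τ_1 = 2.960/5.955 = 0.4971 ms.
Leg 2: speed unknown; τ_2 = 38.28/γ_2.
Total proper time: 0.4971 + τ_2 = 7.317, so τ_2 = 7.317 − 0.4971 = 6.820 ms.
γ_2 = 38.28/6.820 = 5.613; β = √(1 − 1/γ²) = √0.9683.

β = 0.984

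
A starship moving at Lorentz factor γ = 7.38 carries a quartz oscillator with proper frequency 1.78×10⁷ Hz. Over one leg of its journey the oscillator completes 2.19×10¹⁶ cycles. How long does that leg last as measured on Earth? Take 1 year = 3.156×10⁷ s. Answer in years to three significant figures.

Δt = 288 years

γ = 7.38
Proper time for N cycles: τ = N/f = 2.19×10¹⁶/(1.78×10⁷) = 1.230×10⁹ s = 38.98 years.
Lab-frame duration Δt = γτ = 7.380 × 38.98 = 287.7 years.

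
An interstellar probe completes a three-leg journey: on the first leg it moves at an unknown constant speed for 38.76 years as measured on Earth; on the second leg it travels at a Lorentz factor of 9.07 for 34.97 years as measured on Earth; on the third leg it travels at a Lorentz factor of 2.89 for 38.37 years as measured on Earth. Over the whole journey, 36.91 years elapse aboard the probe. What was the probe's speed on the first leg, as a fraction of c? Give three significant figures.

Leg 1: speed unknown; τ_1 = 38.76/γ_1.
Leg 2: γ = 9.07; τ_2 = 34.97/9.070 = 3.856 years.
Leg 3: γ = 2.89; τ_3 = 38.37/2.890 = 13.28 years.
Total proper time: τ_1 + 3.856 + 13.28 = 36.91, so τ_1 = 36.91 − 17.13 = 19.78 years.
γ_1 = 38.76/19.78 = 1.960; β = √(1 − 1/γ²) = √0.7396.

β = 0.860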